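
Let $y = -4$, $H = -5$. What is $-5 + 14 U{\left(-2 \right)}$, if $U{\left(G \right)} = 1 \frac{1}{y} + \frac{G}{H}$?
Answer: $- \frac{29}{10} \approx -2.9$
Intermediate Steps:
$U{\left(G \right)} = - \frac{1}{4} - \frac{G}{5}$ ($U{\left(G \right)} = 1 \frac{1}{-4} + \frac{G}{-5} = 1 \left(- \frac{1}{4}\right) + G \left(- \frac{1}{5}\right) = - \frac{1}{4} - \frac{G}{5}$)
$-5 + 14 U{\left(-2 \right)} = -5 + 14 \left(- \frac{1}{4} - - \frac{2}{5}\right) = -5 + 14 \left(- \frac{1}{4} + \frac{2}{5}\right) = -5 + 14 \cdot \frac{3}{20} = -5 + \frac{21}{10} = - \frac{29}{10}$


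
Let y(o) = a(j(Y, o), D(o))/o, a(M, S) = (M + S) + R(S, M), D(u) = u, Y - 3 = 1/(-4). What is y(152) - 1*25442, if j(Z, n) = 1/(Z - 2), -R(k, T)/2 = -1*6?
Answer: -1450132/57 ≈ -25441.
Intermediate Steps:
Y = 11/4 (Y = 3 + 1/(-4) = 3 - ¼ = 11/4 ≈ 2.7500)
R(k, T) = 12 (R(k, T) = -(-2)*6 = -2*(-6) = 12)
j(Z, n) = 1/(-2 + Z)
a(M, S) = 12 + M + S (a(M, S) = (M + S) + 12 = 12 + M + S)
y(o) = (40/3 + o)/o (y(o) = (12 + 1/(-2 + 11/4) + o)/o = (12 + 1/(¾) + o)/o = (12 + 4/3 + o)/o = (40/3 + o)/o)
y(152) - 1*25442 = (40/3 + 152)/152 - 1*25442 = (1/152)*(496/3) - 25442 = 62/57 - 25442 = -1450132/57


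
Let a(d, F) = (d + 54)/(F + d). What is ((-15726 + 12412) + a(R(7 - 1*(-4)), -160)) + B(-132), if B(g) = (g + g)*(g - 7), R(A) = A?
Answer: 4973853/149 ≈ 33382.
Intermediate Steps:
B(g) = 2*g*(-7 + g) (B(g) = (2*g)*(-7 + g) = 2*g*(-7 + g))
a(d, F) = (54 + d)/(F + d)
((-15726 + 12412) + a(R(7 - 1*(-4)), -160)) + B(-132) = ((-15726 + 12412) + (54 + (7 - 1*(-4)))/(-160 + (7 - 1*(-4)))) + 2*(-132)*(-7 - 132) = (-3314 + (54 + (7 + 4))/(-160 + (7 + 4))) + 2*(-132)*(-139) = (-3314 + (54 + 11)/(-160 + 11)) + 36696 = (-3314 + 65/(-149)) + 36696 = (-3314 - 1/149*65) + 36696 = (-3314 - 65/149) + 36696 = -493851/149 + 36696 = 4973853/149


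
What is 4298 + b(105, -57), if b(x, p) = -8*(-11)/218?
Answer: 468526/109 ≈ 4298.4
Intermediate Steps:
b(x, p) = 44/109 (b(x, p) = 88*(1/218) = 44/109)
4298 + b(105, -57) = 4298 + 44/109 = 468526/109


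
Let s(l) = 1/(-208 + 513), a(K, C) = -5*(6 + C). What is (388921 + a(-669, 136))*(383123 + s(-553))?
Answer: 45363432088876/305 ≈ 1.4873e+11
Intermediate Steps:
a(K, C) = -30 - 5*C
s(l) = 1/305
(388921 + a(-669, 136))*(383123 + s(-553)) = (388921 + (-30 - 5*136))*(383123 + 1/305) = (388921 + (-30 - 680))*(116852516/305) = (388921 - 710)*(116852516/305) = 388211*(116852516/305) = 45363432088876/305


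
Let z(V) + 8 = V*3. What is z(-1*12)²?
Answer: 1936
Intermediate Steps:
z(V) = -8 + 3*V (z(V) = -8 + V*3 = -8 + 3*V)
z(-1*12)² = (-8 + 3*(-1*12))² = (-8 + 3*(-12))² = (-8 - 36)² = (-44)² = 1936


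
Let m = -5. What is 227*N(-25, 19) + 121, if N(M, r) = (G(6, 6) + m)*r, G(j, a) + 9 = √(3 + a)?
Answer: -47322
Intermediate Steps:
G(j, a) = -9 + √(3 + a)
N(M, r) = -11*r (N(M, r) = ((-9 + √(3 + 6)) - 5)*r = ((-9 + √9) - 5)*r = ((-9 + 3) - 5)*r = (-6 - 5)*r = -11*r)
227*N(-25, 19) + 121 = 227*(-11*19) + 121 = 227*(-209) + 121 = -47443 + 121 = -47322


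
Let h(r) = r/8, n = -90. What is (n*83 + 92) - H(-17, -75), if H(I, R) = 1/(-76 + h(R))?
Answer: -5039166/683 ≈ -7378.0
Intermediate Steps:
h(r) = r/8 (h(r) = r*(1/8) = r/8)
H(I, R) = 1/(-76 + R/8)
(n*83 + 92) - H(-17, -75) = (-90*83 + 92) - 8/(-608 - 75) = (-7470 + 92) - 8/(-683) = -7378 - 8*(-1)/683 = -7378 - 1*(-8/683) = -7378 + 8/683 = -5039166/683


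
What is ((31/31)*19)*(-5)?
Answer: -95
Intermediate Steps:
((31/31)*19)*(-5) = ((31*(1/31))*19)*(-5) = (1*19)*(-5) = 19*(-5) = -95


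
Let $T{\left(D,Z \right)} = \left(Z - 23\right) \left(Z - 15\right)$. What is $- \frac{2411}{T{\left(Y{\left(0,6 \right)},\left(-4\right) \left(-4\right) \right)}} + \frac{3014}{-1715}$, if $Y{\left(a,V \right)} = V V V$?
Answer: $\frac{587681}{1715} \approx 342.67$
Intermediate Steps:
$Y{\left(a,V \right)} = V^{3}$ ($Y{\left(a,V \right)} = V^{2} V = V^{3}$)
$T{\left(D,Z \right)} = \left(-23 + Z\right) \left(-15 + Z\right)$
$- \frac{2411}{T{\left(Y{\left(0,6 \right)},\left(-4\right) \left(-4\right) \right)}} + \frac{3014}{-1715} = - \frac{2411}{345 + \left(\left(-4\right) \left(-4\right)\right)^{2} - 38 \left(\left(-4\right) \left(-4\right)\right)} + \frac{3014}{-1715} = - \frac{2411}{345 + 16^{2} - 608} + 3014 \left(- \frac{1}{1715}\right) = - \frac{2411}{345 + 256 - 608} - \frac{3014}{1715} = - \frac{2411}{-7} - \frac{3014}{1715} = \left(-2411\right) \left(- \frac{1}{7}\right) - \frac{3014}{1715} = \frac{2411}{7} - \frac{3014}{1715} = \frac{587681}{1715}$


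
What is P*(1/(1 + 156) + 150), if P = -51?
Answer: -1201101/157 ≈ -7650.3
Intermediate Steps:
P*(1/(1 + 156) + 150) = -51*(1/(1 + 156) + 150) = -51*(1/157 + 150) = -51*23551/157 = -1201101/157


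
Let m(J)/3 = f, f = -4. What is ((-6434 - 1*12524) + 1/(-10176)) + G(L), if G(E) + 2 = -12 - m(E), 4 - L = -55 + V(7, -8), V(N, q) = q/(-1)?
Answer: -192936961/10176 ≈ -18960.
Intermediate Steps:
V(N, q) = -q (V(N, q) = q*(-1) = -q)
m(J) = -12 (m(J) = 3*(-4) = -12)
L = 51 (L = 4 - (-55 - 1*(-8)) = 4 - (-55 + 8) = 4 - 1*(-47) = 4 + 47 = 51)
G(E) = -2 (G(E) = -2 + (-12 - 1*(-12)) = -2 + (-12 + 12) = -2 + 0 = -2)
((-6434 - 1*12524) + 1/(-10176)) + G(L) = ((-6434 - 1*12524) + 1/(-10176)) - 2 = ((-6434 - 12524) - 1/10176) - 2 = (-18958 - 1/10176) - 2 = -192916609/10176 - 2 = -192936961/10176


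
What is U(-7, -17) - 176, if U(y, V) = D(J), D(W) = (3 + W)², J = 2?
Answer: -151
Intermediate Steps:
U(y, V) = 25 (U(y, V) = (3 + 2)² = 5² = 25)
U(-7, -17) - 176 = 25 - 176 = -151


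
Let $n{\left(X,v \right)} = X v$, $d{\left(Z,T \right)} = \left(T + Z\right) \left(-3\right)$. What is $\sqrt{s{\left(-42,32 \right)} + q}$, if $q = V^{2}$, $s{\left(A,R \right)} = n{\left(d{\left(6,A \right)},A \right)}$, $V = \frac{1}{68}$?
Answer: $\frac{i \sqrt{20974463}}{68} \approx 67.35 i$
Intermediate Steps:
$V = \frac{1}{68} \approx 0.014706$
$d{\left(Z,T \right)} = - 3 T - 3 Z$
$s{\left(A,R \right)} = A \left(-18 - 3 A\right)$ ($s{\left(A,R \right)} = \left(- 3 A - 18\right) A = \left(-18 - 3 A\right) A = A \left(-18 - 3 A\right)$)
$q = \frac{1}{4624}$ ($q = \left(\frac{1}{68}\right)^{2} = \frac{1}{4624} \approx 0.00021626$)
$\sqrt{s{\left(-42,32 \right)} + q} = \sqrt{\left(-3\right) \left(-42\right) \left(6 - 42\right) + \frac{1}{4624}} = \sqrt{\left(-3\right) \left(-42\right) \left(-36\right) + \frac{1}{4624}} = \sqrt{-4536 + \frac{1}{4624}} = \sqrt{- \frac{20974463}{4624}} = \frac{i \sqrt{20974463}}{68}$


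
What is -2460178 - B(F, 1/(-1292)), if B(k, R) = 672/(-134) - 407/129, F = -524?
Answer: -21263247841/8643 ≈ -2.4602e+6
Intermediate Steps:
B(k, R) = -70613/8643 (B(k, R) = 672*(-1/134) - 407*1/129 = -336/67 - 407/129 = -70613/8643)
-2460178 - B(F, 1/(-1292)) = -2460178 - 1*(-70613/8643) = -2460178 + 70613/8643 = -21263247841/8643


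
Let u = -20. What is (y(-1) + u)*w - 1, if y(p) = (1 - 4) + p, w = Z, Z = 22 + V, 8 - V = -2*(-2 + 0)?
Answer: -625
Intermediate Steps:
V = 4 (V = 8 - (-2)*(-2 + 0) = 8 - (-2)*(-2) = 8 - 1*4 = 8 - 4 = 4)
Z = 26 (Z = 22 + 4 = 26)
w = 26
y(p) = -3 + p
(y(-1) + u)*w - 1 = ((-3 - 1) - 20)*26 - 1 = (-4 - 20)*26 - 1 = -24*26 - 1 = -624 - 1 = -625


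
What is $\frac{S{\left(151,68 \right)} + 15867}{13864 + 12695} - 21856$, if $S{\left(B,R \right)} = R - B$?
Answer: $- \frac{580457720}{26559} \approx -21855.0$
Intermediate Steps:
$\frac{S{\left(151,68 \right)} + 15867}{13864 + 12695} - 21856 = \frac{\left(68 - 151\right) + 15867}{13864 + 12695} - 21856 = \frac{\left(68 - 151\right) + 15867}{26559} - 21856 = \left(-83 + 15867\right) \frac{1}{26559} - 21856 = 15784 \cdot \frac{1}{26559} - 21856 = \frac{15784}{26559} - 21856 = - \frac{580457720}{26559}$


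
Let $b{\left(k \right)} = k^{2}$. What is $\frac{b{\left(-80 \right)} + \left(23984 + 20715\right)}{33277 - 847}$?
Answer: $\frac{17033}{10810} \approx 1.5757$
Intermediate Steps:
$\frac{b{\left(-80 \right)} + \left(23984 + 20715\right)}{33277 - 847} = \frac{\left(-80\right)^{2} + \left(23984 + 20715\right)}{33277 - 847} = \frac{6400 + 44699}{32430} = 51099 \cdot \frac{1}{32430} = \frac{17033}{10810}$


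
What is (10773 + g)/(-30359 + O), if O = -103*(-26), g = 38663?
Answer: -49436/27681 ≈ -1.7859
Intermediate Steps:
O = 2678
(10773 + g)/(-30359 + O) = (10773 + 38663)/(-30359 + 2678) = 49436/(-27681) = 49436*(-1/27681) = -49436/27681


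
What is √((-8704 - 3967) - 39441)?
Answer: 4*I*√3257 ≈ 228.28*I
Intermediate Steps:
√((-8704 - 3967) - 39441) = √(-12671 - 39441) = √(-52112) = 4*I*√3257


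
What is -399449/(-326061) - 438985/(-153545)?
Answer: 40893856958/10013007249 ≈ 4.0841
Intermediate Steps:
-399449/(-326061) - 438985/(-153545) = -399449*(-1/326061) - 438985*(-1/153545) = 399449/326061 + 87797/30709 = 40893856958/10013007249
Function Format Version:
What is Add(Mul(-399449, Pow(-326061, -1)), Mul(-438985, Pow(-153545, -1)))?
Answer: Rational(40893856958, 10013007249) ≈ 4.0841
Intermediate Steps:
Add(Mul(-399449, Pow(-326061, -1)), Mul(-438985, Pow(-153545, -1))) = Add(Mul(-399449, Rational(-1, 326061)), Mul(-438985, Rational(-1, 153545))) = Add(Rational(399449, 326061), Rational(87797, 30709)) = Rational(40893856958, 10013007249)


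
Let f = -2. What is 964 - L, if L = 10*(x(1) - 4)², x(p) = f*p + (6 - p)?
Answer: 954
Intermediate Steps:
x(p) = 6 - 3*p (x(p) = -2*p + (6 - p) = 6 - 3*p)
L = 10 (L = 10*((6 - 3*1) - 4)² = 10*((6 - 3) - 4)² = 10*(3 - 4)² = 10*(-1)² = 10*1 = 10)
964 - L = 964 - 1*10 = 964 - 10 = 954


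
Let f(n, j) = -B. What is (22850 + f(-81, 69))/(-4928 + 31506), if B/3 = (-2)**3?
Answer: 11437/13289 ≈ 0.86064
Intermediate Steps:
B = -24 (B = 3*(-2)**3 = 3*(-8) = -24)
f(n, j) = 24 (f(n, j) = -1*(-24) = 24)
(22850 + f(-81, 69))/(-4928 + 31506) = (22850 + 24)/(-4928 + 31506) = 22874/26578 = 22874*(1/26578) = 11437/13289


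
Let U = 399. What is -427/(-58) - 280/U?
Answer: 22019/3306 ≈ 6.6603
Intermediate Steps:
-427/(-58) - 280/U = -427/(-58) - 280/399 = -427*(-1/58) - 280*1/399 = 427/58 - 40/57 = 22019/3306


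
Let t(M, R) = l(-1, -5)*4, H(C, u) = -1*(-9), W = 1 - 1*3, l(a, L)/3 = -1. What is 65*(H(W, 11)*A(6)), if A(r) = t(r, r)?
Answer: -7020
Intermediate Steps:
l(a, L) = -3 (l(a, L) = 3*(-1) = -3)
W = -2 (W = 1 - 3 = -2)
H(C, u) = 9
t(M, R) = -12 (t(M, R) = -3*4 = -12)
A(r) = -12
65*(H(W, 11)*A(6)) = 65*(9*(-12)) = 65*(-108) = -7020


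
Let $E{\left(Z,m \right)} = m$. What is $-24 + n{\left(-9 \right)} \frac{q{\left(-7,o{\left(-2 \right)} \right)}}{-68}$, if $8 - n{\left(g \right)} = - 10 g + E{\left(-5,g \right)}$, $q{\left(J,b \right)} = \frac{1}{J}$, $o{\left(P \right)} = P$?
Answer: $- \frac{11497}{476} \approx -24.153$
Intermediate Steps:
$n{\left(g \right)} = 8 + 9 g$ ($n{\left(g \right)} = 8 - \left(- 10 g + g\right) = 8 - - 9 g = 8 + 9 g$)
$-24 + n{\left(-9 \right)} \frac{q{\left(-7,o{\left(-2 \right)} \right)}}{-68} = -24 + \left(8 + 9 \left(-9\right)\right) \frac{1}{\left(-7\right) \left(-68\right)} = -24 + \left(8 - 81\right) \left(\left(- \frac{1}{7}\right) \left(- \frac{1}{68}\right)\right) = -24 - \frac{73}{476} = - \frac{11497}{476}$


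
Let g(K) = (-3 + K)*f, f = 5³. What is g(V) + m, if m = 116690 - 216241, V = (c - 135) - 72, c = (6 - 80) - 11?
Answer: -136426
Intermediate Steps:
f = 125
c = -85 (c = -74 - 11 = -85)
V = -292 (V = (-85 - 135) - 72 = -220 - 72 = -292)
g(K) = -375 + 125*K (g(K) = (-3 + K)*125 = -375 + 125*K)
m = -99551
g(V) + m = (-375 + 125*(-292)) - 99551 = (-375 - 36500) - 99551 = -36875 - 99551 = -136426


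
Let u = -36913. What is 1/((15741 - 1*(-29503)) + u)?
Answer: 1/8331 ≈ 0.00012003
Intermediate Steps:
1/((15741 - 1*(-29503)) + u) = 1/((15741 - 1*(-29503)) - 36913) = 1/((15741 + 29503) - 36913) = 1/(45244 - 36913) = 1/8331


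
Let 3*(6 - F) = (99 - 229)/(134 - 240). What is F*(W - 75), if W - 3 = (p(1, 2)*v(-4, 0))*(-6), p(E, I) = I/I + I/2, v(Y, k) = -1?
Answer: -17780/53 ≈ -335.47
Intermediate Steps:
p(E, I) = 1 + I/2 (p(E, I) = 1 + I*(½) = 1 + I/2)
F = 889/159 (F = 6 - (99 - 229)/(3*(134 - 240)) = 6 - (-130)/(3*(-106)) = 6 - (-130)*(-1)/(3*106) = 6 - ⅓*65/53 = 6 - 65/159 = 889/159 ≈ 5.5912)
W = 15 (W = 3 + ((1 + (½)*2)*(-1))*(-6) = 3 + ((1 + 1)*(-1))*(-6) = 3 + (2*(-1))*(-6) = 3 - 2*(-6) = 3 + 12 = 15)
F*(W - 75) = 889*(15 - 75)/159 = (889/159)*(-60) = -17780/53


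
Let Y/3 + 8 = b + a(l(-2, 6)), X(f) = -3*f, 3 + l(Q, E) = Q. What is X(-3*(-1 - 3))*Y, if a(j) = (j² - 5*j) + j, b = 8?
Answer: -4860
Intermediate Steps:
l(Q, E) = -3 + Q
a(j) = j² - 4*j
Y = 135 (Y = -24 + 3*(8 + (-3 - 2)*(-4 + (-3 - 2))) = -24 + 3*(8 - 5*(-4 - 5)) = -24 + 3*(8 - 5*(-9)) = -24 + 3*(8 + 45) = -24 + 3*53 = -24 + 159 = 135)
X(-3*(-1 - 3))*Y = -(-9)*(-1 - 3)*135 = -(-9)*(-4)*135 = -3*12*135 = -36*135 = -4860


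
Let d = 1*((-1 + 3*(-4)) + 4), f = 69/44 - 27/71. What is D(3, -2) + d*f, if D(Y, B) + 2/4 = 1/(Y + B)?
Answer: -31837/3124 ≈ -10.191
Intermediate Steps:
f = 3711/3124 (f = 69*(1/44) - 27*1/71 = 69/44 - 27/71 = 3711/3124 ≈ 1.1879)
D(Y, B) = -½ + 1/(B + Y) (D(Y, B) = -½ + 1/(Y + B) = -½ + 1/(B + Y))
d = -9 (d = 1*((-1 - 12) + 4) = 1*(-13 + 4) = 1*(-9) = -9)
D(3, -2) + d*f = (2 - 1*(-2) - 1*3)/(2*(-2 + 3)) - 9*3711/3124 = (½)*(2 + 2 - 3)/1 - 33399/3124 = (½)*1*1 - 33399/3124 = ½ - 33399/3124 = -31837/3124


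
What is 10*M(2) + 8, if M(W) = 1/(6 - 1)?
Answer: 10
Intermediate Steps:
M(W) = ⅕ (M(W) = 1/5 = ⅕)
10*M(2) + 8 = 10*(⅕) + 8 = 2 + 8 = 10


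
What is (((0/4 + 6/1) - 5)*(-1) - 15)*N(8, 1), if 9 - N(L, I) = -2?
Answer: -176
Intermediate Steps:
N(L, I) = 11 (N(L, I) = 9 - 1*(-2) = 9 + 2 = 11)
(((0/4 + 6/1) - 5)*(-1) - 15)*N(8, 1) = (((0/4 + 6/1) - 5)*(-1) - 15)*11 = (((0*(¼) + 6*1) - 5)*(-1) - 15)*11 = (((0 + 6) - 5)*(-1) - 15)*11 = ((6 - 5)*(-1) - 15)*11 = (1*(-1) - 15)*11 = (-1 - 15)*11 = -16*11 = -176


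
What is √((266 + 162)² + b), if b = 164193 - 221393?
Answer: 4*√7874 ≈ 354.94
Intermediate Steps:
b = -57200
√((266 + 162)² + b) = √((266 + 162)² - 57200) = √(428² - 57200) = √(183184 - 57200) = √125984 = 4*√7874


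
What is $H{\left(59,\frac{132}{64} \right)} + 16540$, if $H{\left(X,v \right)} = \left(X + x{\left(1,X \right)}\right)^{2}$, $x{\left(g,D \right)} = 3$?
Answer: $20384$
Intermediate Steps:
$H{\left(X,v \right)} = \left(3 + X\right)^{2}$ ($H{\left(X,v \right)} = \left(X + 3\right)^{2} = \left(3 + X\right)^{2}$)
$H{\left(59,\frac{132}{64} \right)} + 16540 = \left(3 + 59\right)^{2} + 16540 = 62^{2} + 16540 = 3844 + 16540 = 20384$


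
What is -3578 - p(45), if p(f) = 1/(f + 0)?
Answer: -161011/45 ≈ -3578.0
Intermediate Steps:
p(f) = 1/f
-3578 - p(45) = -3578 - 1/45 = -161011/45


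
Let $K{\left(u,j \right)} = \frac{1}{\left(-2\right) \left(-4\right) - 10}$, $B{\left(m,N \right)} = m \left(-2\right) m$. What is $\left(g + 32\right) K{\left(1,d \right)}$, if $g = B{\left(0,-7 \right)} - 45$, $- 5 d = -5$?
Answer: $\frac{13}{2} \approx 6.5$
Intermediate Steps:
$d = 1$ ($d = \left(- \frac{1}{5}\right) \left(-5\right) = 1$)
$B{\left(m,N \right)} = - 2 m^{2}$ ($B{\left(m,N \right)} = - 2 m m = - 2 m^{2}$)
$g = -45$ ($g = - 2 \cdot 0^{2} - 45 = \left(-2\right) 0 - 45 = 0 - 45 = -45$)
$K{\left(u,j \right)} = - \frac{1}{2}$ ($K{\left(u,j \right)} = \frac{1}{8 - 10} = \frac{1}{-2} = - \frac{1}{2}$)
$\left(g + 32\right) K{\left(1,d \right)} = \left(-45 + 32\right) \left(- \frac{1}{2}\right) = \left(-13\right) \left(- \frac{1}{2}\right) = \frac{13}{2}$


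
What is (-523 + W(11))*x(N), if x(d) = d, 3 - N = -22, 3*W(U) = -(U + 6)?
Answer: -39650/3 ≈ -13217.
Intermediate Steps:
W(U) = -2 - U/3 (W(U) = (-(U + 6))/3 = (-(6 + U))/3 = (-6 - U)/3 = -2 - U/3)
N = 25 (N = 3 - 1*(-22) = 3 + 22 = 25)
(-523 + W(11))*x(N) = (-523 + (-2 - 1/3*11))*25 = (-523 + (-2 - 11/3))*25 = (-523 - 17/3)*25 = -1586/3*25 = -39650/3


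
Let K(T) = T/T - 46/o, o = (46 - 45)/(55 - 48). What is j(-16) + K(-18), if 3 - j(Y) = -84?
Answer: -234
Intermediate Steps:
o = ⅐ (o = 1/7 = 1*(⅐) = ⅐ ≈ 0.14286)
j(Y) = 87 (j(Y) = 3 - 1*(-84) = 3 + 84 = 87)
K(T) = -321 (K(T) = T/T - 46/⅐ = 1 - 46*7 = 1 - 322 = -321)
j(-16) + K(-18) = 87 - 321 = -234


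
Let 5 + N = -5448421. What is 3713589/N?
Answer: -1237863/1816142 ≈ -0.68159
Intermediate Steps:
N = -5448426 (N = -5 - 5448421 = -5448426)
3713589/N = 3713589/(-5448426) = 3713589*(-1/5448426) = -1237863/1816142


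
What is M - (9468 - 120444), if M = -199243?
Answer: -88267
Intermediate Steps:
M - (9468 - 120444) = -199243 - (9468 - 120444) = -199243 - 1*(-110976) = -199243 + 110976 = -88267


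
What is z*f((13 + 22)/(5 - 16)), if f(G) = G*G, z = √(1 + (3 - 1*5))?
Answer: 1225*I/121 ≈ 10.124*I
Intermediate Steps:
z = I (z = √(1 + (3 - 5)) = √(1 - 2) = √(-1) = I ≈ 1.0*I)
f(G) = G²
z*f((13 + 22)/(5 - 16)) = I*((13 + 22)/(5 - 16))² = I*(35/(-11))² = I*(35*(-1/11))² = I*(-35/11)² = I*(1225/121) = 1225*I/121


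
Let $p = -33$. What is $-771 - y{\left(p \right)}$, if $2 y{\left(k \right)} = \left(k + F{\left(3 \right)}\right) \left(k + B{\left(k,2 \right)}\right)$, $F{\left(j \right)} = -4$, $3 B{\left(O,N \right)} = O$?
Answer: $-1585$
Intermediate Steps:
$B{\left(O,N \right)} = \frac{O}{3}$
$y{\left(k \right)} = \frac{2 k \left(-4 + k\right)}{3}$ ($y{\left(k \right)} = \frac{\left(k - 4\right) \left(k + \frac{k}{3}\right)}{2} = \frac{\left(-4 + k\right) \frac{4 k}{3}}{2} = \frac{\frac{4}{3} k \left(-4 + k\right)}{2} = \frac{2 k \left(-4 + k\right)}{3}$)
$-771 - y{\left(p \right)} = -771 - \frac{2}{3} \left(-33\right) \left(-4 - 33\right) = -771 - \frac{2}{3} \left(-33\right) \left(-37\right) = -771 - 814 = -1585$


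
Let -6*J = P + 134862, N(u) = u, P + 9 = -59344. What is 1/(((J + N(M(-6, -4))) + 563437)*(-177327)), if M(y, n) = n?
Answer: -2/195360505701 ≈ -1.0237e-11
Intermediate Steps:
P = -59353 (P = -9 - 59344 = -59353)
J = -75509/6 (J = -(-59353 + 134862)/6 = -1/6*75509 = -75509/6 ≈ -12585.)
1/(((J + N(M(-6, -4))) + 563437)*(-177327)) = 1/(((-75509/6 - 4) + 563437)*(-177327)) = -1/177327/(-75533/6 + 563437) = -1/177327/(3305089/6) = (6/3305089)*(-1/177327) = -2/195360505701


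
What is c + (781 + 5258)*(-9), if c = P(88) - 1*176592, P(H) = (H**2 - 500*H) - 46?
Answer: -267245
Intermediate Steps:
P(H) = -46 + H**2 - 500*H
c = -212894 (c = (-46 + 88**2 - 500*88) - 1*176592 = (-46 + 7744 - 44000) - 176592 = -36302 - 176592 = -212894)
c + (781 + 5258)*(-9) = -212894 + (781 + 5258)*(-9) = -212894 + 6039*(-9) = -212894 - 54351 = -267245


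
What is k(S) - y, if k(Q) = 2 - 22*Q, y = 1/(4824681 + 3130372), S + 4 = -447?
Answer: 78945945971/7955053 ≈ 9924.0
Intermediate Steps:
S = -451 (S = -4 - 447 = -451)
y = 1/7955053 ≈ 1.2571e-7
k(S) - y = (2 - 22*(-451)) - 1*1/7955053 = (2 + 9922) - 1/7955053 = 9924 - 1/7955053 = 78945945971/7955053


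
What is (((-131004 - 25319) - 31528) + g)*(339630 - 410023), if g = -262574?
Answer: 31706767025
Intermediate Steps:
(((-131004 - 25319) - 31528) + g)*(339630 - 410023) = (((-131004 - 25319) - 31528) - 262574)*(339630 - 410023) = ((-156323 - 31528) - 262574)*(-70393) = (-187851 - 262574)*(-70393) = -450425*(-70393) = 31706767025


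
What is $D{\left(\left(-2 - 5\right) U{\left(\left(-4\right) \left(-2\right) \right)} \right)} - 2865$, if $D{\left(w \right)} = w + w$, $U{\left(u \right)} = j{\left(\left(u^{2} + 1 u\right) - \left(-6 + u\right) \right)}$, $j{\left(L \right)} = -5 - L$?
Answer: $-1815$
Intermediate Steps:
$U{\left(u \right)} = -11 - u^{2}$ ($U{\left(u \right)} = -5 - \left(\left(u^{2} + 1 u\right) - \left(-6 + u\right)\right) = -5 - \left(\left(u^{2} + u\right) - \left(-6 + u\right)\right) = -5 - \left(\left(u + u^{2}\right) - \left(-6 + u\right)\right) = -5 - \left(6 + u^{2}\right) = -11 - u^{2}$)
$D{\left(w \right)} = 2 w$
$D{\left(\left(-2 - 5\right) U{\left(\left(-4\right) \left(-2\right) \right)} \right)} - 2865 = 2 \left(-2 - 5\right) \left(-11 - \left(\left(-4\right) \left(-2\right)\right)^{2}\right) - 2865 = 2 \left(- 7 \left(-11 - 8^{2}\right)\right) - 2865 = 2 \left(- 7 \left(-11 - 64\right)\right) - 2865 = 2 \left(\left(-7\right) \left(-75\right)\right) - 2865 = 2 \cdot 525 - 2865 = 1050 - 2865 = -1815$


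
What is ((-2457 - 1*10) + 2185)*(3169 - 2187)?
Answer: -276924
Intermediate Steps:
((-2457 - 1*10) + 2185)*(3169 - 2187) = ((-2457 - 10) + 2185)*982 = (-2467 + 2185)*982 = -282*982 = -276924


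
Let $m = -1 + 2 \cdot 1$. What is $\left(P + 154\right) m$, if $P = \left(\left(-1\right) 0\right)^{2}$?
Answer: $154$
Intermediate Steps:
$P = 0$ ($P = 0^{2} = 0$)
$m = 1$ ($m = -1 + 2 = 1$)
$\left(P + 154\right) m = \left(0 + 154\right) 1 = 154 \cdot 1 = 154$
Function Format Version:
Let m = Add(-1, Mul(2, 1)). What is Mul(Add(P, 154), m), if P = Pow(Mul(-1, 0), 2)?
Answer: 154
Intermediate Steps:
P = 0 (P = Pow(0, 2) = 0)
m = 1 (m = Add(-1, 2) = 1)
Mul(Add(P, 154), m) = Mul(Add(0, 154), 1) = Mul(154, 1) = 154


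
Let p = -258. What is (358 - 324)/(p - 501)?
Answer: -34/759 ≈ -0.044796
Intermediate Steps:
(358 - 324)/(p - 501) = (358 - 324)/(-258 - 501) = 34/(-759) = 34*(-1/759) = -34/759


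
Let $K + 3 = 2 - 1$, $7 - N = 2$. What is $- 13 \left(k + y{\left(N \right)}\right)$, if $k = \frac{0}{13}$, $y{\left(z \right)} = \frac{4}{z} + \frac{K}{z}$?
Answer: $- \frac{26}{5} \approx -5.2$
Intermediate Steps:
$N = 5$ ($N = 7 - 2 = 5$)
$K = -2$ ($K = -3 + \left(2 - 1\right) = -3 + 1 = -2$)
$y{\left(z \right)} = \frac{2}{z}$ ($y{\left(z \right)} = \frac{4}{z} - \frac{2}{z} = \frac{2}{z}$)
$k = 0$ ($k = 0 \cdot \frac{1}{13} = 0$)
$- 13 \left(k + y{\left(N \right)}\right) = - 13 \left(0 + \frac{2}{5}\right) = \left(-13\right) \frac{2}{5} = - \frac{26}{5}$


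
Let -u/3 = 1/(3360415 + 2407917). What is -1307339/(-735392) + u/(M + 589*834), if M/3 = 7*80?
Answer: 154878569458559763/87120831667483936 ≈ 1.7777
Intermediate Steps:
M = 1680 (M = 3*(7*80) = 3*560 = 1680)
u = -3/5768332 (u = -3/(3360415 + 2407917) = -3/5768332 ≈ -5.2008e-7)
-1307339/(-735392) + u/(M + 589*834) = -1307339/(-735392) - 3/(5768332*(1680 + 589*834)) = -1307339*(-1/735392) - 3/(5768332*(1680 + 491226)) = 1307339/735392 - 3/5768332/492906 = 1307339/735392 - 3/5768332*1/492906 = 1307339/735392 - 1/947748484264 = 154878569458559763/87120831667483936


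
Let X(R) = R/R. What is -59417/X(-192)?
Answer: -59417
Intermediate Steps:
X(R) = 1
-59417/X(-192) = -59417/1 = -59417*1 = -59417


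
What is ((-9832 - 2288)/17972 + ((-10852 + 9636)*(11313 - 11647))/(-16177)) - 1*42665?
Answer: -3102905151867/72683261 ≈ -42691.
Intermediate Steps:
((-9832 - 2288)/17972 + ((-10852 + 9636)*(11313 - 11647))/(-16177)) - 1*42665 = (-12120*1/17972 - 1216*(-334)*(-1/16177)) - 42665 = (-3030/4493 + 406144*(-1/16177)) - 42665 = (-3030/4493 - 406144/16177) - 42665 = -1873821302/72683261 - 42665 = -3102905151867/72683261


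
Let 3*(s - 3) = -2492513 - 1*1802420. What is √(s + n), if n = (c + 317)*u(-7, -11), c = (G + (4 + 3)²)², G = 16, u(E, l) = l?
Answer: I*√13334430/3 ≈ 1217.2*I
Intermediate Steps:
c = 4225 (c = (16 + (4 + 3)²)² = (16 + 7²)² = (16 + 49)² = 65² = 4225)
s = -4294924/3 (s = 3 + (-2492513 - 1*1802420)/3 = 3 + (-2492513 - 1802420)/3 = 3 + (⅓)*(-4294933) = 3 - 4294933/3 = -4294924/3 ≈ -1.4316e+6)
n = -49962 (n = (4225 + 317)*(-11) = 4542*(-11) = -49962)
√(s + n) = √(-4294924/3 - 49962) = √(-4444810/3) = I*√13334430/3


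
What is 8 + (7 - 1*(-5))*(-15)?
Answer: -172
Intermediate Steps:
8 + (7 - 1*(-5))*(-15) = 8 + (7 + 5)*(-15) = 8 + 12*(-15) = 8 - 180 = -172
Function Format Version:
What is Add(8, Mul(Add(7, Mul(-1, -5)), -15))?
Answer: -172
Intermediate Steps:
Add(8, Mul(Add(7, Mul(-1, -5)), -15)) = Add(8, Mul(Add(7, 5), -15)) = Add(8, Mul(12, -15)) = Add(8, -180) = -172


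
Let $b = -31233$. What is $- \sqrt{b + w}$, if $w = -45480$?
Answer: $- i \sqrt{76713} \approx - 276.97 i$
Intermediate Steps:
$- \sqrt{b + w} = - \sqrt{-31233 - 45480} = - \sqrt{-76713} = - i \sqrt{76713}$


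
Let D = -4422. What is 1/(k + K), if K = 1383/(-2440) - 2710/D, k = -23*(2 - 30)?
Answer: 5394840/3474525347 ≈ 0.0015527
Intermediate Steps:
k = 644 (k = -23*(-28) = 644)
K = 248387/5394840 (K = 1383/(-2440) - 2710/(-4422) = 1383*(-1/2440) - 2710*(-1/4422) = -1383/2440 + 1355/2211 = 248387/5394840 ≈ 0.046042)
1/(k + K) = 1/(644 + 248387/5394840) = 1/(3474525347/5394840) = 5394840/3474525347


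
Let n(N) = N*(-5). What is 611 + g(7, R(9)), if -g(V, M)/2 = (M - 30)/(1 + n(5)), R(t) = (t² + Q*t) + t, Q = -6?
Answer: 1223/2 ≈ 611.50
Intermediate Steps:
n(N) = -5*N
R(t) = t² - 5*t (R(t) = (t² - 6*t) + t = t² - 5*t)
g(V, M) = -5/2 + M/12 (g(V, M) = -2*(M - 30)/(1 - 5*5) = -2*(-30 + M)/(1 - 25) = -2*(-30 + M)/(-24) = -2*(-30 + M)*(-1)/24 = -2*(5/4 - M/24) = -5/2 + M/12)
611 + g(7, R(9)) = 611 + (-5/2 + (9*(-5 + 9))/12) = 611 + (-5/2 + (9*4)/12) = 611 + (-5/2 + (1/12)*36) = 611 + (-5/2 + 3) = 611 + ½ = 1223/2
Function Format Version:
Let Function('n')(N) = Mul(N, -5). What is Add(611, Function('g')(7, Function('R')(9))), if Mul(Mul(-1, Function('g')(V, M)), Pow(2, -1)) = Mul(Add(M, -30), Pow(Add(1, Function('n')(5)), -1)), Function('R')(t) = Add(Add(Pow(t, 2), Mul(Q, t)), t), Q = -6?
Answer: Rational(1223, 2) ≈ 611.50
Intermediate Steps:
Function('n')(N) = Mul(-5, N)
Function('R')(t) = Add(Pow(t, 2), Mul(-5, t)) (Function('R')(t) = Add(Add(Pow(t, 2), Mul(-6, t)), t) = Add(Pow(t, 2), Mul(-5, t)))
Function('g')(V, M) = Add(Rational(-5, 2), Mul(Rational(1, 12), M)) (Function('g')(V, M) = Mul(-2, Mul(Add(M, -30), Pow(Add(1, Mul(-5, 5)), -1))) = Mul(-2, Mul(Add(-30, M), Pow(Add(1, -25), -1))) = Mul(-2, Mul(Add(-30, M), Pow(-24, -1))) = Mul(-2, Mul(Add(-30, M), Rational(-1, 24))) = Mul(-2, Add(Rational(5, 4), Mul(Rational(-1, 24), M))) = Add(Rational(-5, 2), Mul(Rational(1, 12), M)))
Add(611, Function('g')(7, Function('R')(9))) = Add(611, Add(Rational(-5, 2), Mul(Rational(1, 12), Mul(9, Add(-5, 9))))) = Add(611, Add(Rational(-5, 2), Mul(Rational(1, 12), Mul(9, 4)))) = Add(611, Add(Rational(-5, 2), Mul(Rational(1, 12), 36))) = Add(611, Add(Rational(-5, 2), 3)) = Add(611, Rational(1, 2)) = Rational(1223, 2)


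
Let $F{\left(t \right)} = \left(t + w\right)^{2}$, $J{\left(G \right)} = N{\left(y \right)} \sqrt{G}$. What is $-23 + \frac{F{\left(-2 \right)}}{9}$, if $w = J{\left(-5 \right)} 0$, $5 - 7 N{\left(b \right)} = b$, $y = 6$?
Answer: $- \frac{203}{9} \approx -22.556$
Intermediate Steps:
$N{\left(b \right)} = \frac{5}{7} - \frac{b}{7}$
$J{\left(G \right)} = - \frac{\sqrt{G}}{7}$ ($J{\left(G \right)} = \left(\frac{5}{7} - \frac{6}{7}\right) \sqrt{G} = - \frac{\sqrt{G}}{7}$)
$w = 0$ ($w = - \frac{\sqrt{-5}}{7} \cdot 0 = - \frac{i \sqrt{5}}{7} \cdot 0 = 0$)
$F{\left(t \right)} = t^{2}$ ($F{\left(t \right)} = \left(t + 0\right)^{2} = t^{2}$)
$-23 + \frac{F{\left(-2 \right)}}{9} = -23 + \frac{\left(-2\right)^{2}}{9} = -23 + 4 \cdot \frac{1}{9} = -23 + \frac{4}{9} = - \frac{203}{9}$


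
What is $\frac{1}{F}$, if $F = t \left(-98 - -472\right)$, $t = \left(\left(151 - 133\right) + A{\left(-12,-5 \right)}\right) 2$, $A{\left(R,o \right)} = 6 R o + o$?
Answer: $\frac{1}{279004} \approx 3.5842 \cdot 10^{-6}$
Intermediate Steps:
$A{\left(R,o \right)} = o + 6 R o$ ($A{\left(R,o \right)} = 6 R o + o = o + 6 R o$)
$t = 746$ ($t = \left(\left(151 - 133\right) - 5 \left(1 + 6 \left(-12\right)\right)\right) 2 = \left(18 - 5 \left(1 - 72\right)\right) 2 = \left(18 - -355\right) 2 = \left(18 + 355\right) 2 = 373 \cdot 2 = 746$)
$F = 279004$ ($F = 746 \left(-98 - -472\right) = 746 \left(-98 + 472\right) = 746 \cdot 374 = 279004$)
$\frac{1}{F} = \frac{1}{279004}$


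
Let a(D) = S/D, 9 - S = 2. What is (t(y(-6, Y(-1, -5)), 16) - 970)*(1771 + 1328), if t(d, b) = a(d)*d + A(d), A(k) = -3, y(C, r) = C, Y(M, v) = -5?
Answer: -2993634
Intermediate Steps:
S = 7 (S = 9 - 1*2 = 9 - 2 = 7)
a(D) = 7/D
t(d, b) = 4 (t(d, b) = (7/d)*d - 3 = 7 - 3 = 4)
(t(y(-6, Y(-1, -5)), 16) - 970)*(1771 + 1328) = (4 - 970)*(1771 + 1328) = -966*3099 = -2993634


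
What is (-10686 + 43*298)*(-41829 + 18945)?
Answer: -48697152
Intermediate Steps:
(-10686 + 43*298)*(-41829 + 18945) = (-10686 + 12814)*(-22884) = 2128*(-22884) = -48697152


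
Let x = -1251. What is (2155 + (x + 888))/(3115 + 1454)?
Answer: 1792/4569 ≈ 0.39221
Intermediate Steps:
(2155 + (x + 888))/(3115 + 1454) = (2155 + (-1251 + 888))/(3115 + 1454) = (2155 - 363)/4569 = 1792*(1/4569) = 1792/4569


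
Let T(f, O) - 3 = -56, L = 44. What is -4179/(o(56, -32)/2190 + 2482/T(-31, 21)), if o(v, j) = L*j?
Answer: 34646895/393586 ≈ 88.029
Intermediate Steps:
T(f, O) = -53 (T(f, O) = 3 - 56 = -53)
o(v, j) = 44*j
-4179/(o(56, -32)/2190 + 2482/T(-31, 21)) = -4179/((44*(-32))/2190 + 2482/(-53)) = -4179/(-1408*1/2190 + 2482*(-1/53)) = -4179/(-704/1095 - 2482/53) = -4179/(-2755102/58035) = -4179*(-58035/2755102) = 34646895/393586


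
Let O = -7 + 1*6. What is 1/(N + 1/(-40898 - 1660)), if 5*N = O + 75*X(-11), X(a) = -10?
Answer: -212790/31961063 ≈ -0.0066578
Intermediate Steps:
O = -1 (O = -7 + 6 = -1)
N = -751/5 (N = (-1 + 75*(-10))/5 = (-1 - 750)/5 = (⅕)*(-751) = -751/5 ≈ -150.20)
1/(N + 1/(-40898 - 1660)) = 1/(-751/5 + 1/(-40898 - 1660)) = 1/(-751/5 + 1/(-42558)) = 1/(-751/5 - 1/42558) = 1/(-31961063/212790) = -212790/31961063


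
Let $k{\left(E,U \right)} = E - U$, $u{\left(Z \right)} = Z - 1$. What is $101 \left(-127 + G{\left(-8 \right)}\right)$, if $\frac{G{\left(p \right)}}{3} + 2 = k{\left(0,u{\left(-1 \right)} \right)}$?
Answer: $-12827$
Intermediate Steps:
$u{\left(Z \right)} = -1 + Z$ ($u{\left(Z \right)} = Z - 1 = -1 + Z$)
$G{\left(p \right)} = 0$ ($G{\left(p \right)} = -6 + 3 \left(0 - \left(-1 - 1\right)\right) = -6 + 3 \left(0 - -2\right) = -6 + 3 \left(0 + 2\right) = -6 + 3 \cdot 2 = -6 + 6 = 0$)
$101 \left(-127 + G{\left(-8 \right)}\right) = 101 \left(-127 + 0\right) = 101 \left(-127\right) = -12827$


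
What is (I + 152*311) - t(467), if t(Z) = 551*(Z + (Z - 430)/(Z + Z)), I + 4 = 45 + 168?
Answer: -196007211/934 ≈ -2.0986e+5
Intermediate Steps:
I = 209 (I = -4 + (45 + 168) = -4 + 213 = 209)
t(Z) = 551*Z + 551*(-430 + Z)/(2*Z) (t(Z) = 551*(Z + (-430 + Z)/((2*Z))) = 551*(Z + (-430 + Z)*(1/(2*Z))) = 551*(Z + (-430 + Z)/(2*Z)) = 551*Z + 551*(-430 + Z)/(2*Z))
(I + 152*311) - t(467) = (209 + 152*311) - (551/2 - 118465/467 + 551*467) = (209 + 47272) - (551/2 - 118465*1/467 + 257317) = 47481 - (551/2 - 118465/467 + 257317) = 47481 - 1*240354465/934 = 47481 - 240354465/934 = -196007211/934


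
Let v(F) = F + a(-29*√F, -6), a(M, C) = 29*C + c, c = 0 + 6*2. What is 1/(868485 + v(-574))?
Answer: 1/867749 ≈ 1.1524e-6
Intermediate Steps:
c = 12 (c = 0 + 12 = 12)
a(M, C) = 12 + 29*C (a(M, C) = 29*C + 12 = 12 + 29*C)
v(F) = -162 + F (v(F) = F + (12 + 29*(-6)) = F + (12 - 174) = F - 162 = -162 + F)
1/(868485 + v(-574)) = 1/(868485 + (-162 - 574)) = 1/(868485 - 736) = 1/867749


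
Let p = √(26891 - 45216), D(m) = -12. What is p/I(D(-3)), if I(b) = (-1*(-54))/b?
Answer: -10*I*√733/9 ≈ -30.082*I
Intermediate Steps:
I(b) = 54/b
p = 5*I*√733 (p = √(-18325) = 5*I*√733 ≈ 135.37*I)
p/I(D(-3)) = (5*I*√733)/((54/(-12))) = (5*I*√733)/((54*(-1/12))) = (5*I*√733)/(-9/2) = (5*I*√733)*(-2/9) = -10*I*√733/9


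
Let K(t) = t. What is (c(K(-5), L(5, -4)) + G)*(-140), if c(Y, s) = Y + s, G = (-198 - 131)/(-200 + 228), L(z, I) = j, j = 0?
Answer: 2345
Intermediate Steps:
L(z, I) = 0
G = -47/4 (G = -329/28 = -329*1/28 = -47/4 ≈ -11.750)
(c(K(-5), L(5, -4)) + G)*(-140) = ((-5 + 0) - 47/4)*(-140) = (-5 - 47/4)*(-140) = -67/4*(-140) = 2345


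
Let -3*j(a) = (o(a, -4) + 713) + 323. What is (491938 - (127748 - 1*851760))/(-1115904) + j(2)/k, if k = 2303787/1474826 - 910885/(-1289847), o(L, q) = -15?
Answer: -363850456590109397033/2407523617809925248 ≈ -151.13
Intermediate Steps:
j(a) = -1021/3 (j(a) = -((-15 + 713) + 323)/3 = -(698 + 323)/3 = -1/3*1021 = -1021/3)
k = 4314929631599/1902299891622 (k = 2303787*(1/1474826) - 910885*(-1/1289847) = 2303787/1474826 + 910885/1289847 = 4314929631599/1902299891622 ≈ 2.2683)
(491938 - (127748 - 1*851760))/(-1115904) + j(2)/k = (491938 - (127748 - 1*851760))/(-1115904) - 1021/(3*4314929631599/1902299891622) = (491938 - (127748 - 851760))*(-1/1115904) - 1021/3*1902299891622/4314929631599 = (491938 - 1*(-724012))*(-1/1115904) - 647416063115354/4314929631599 = (491938 + 724012)*(-1/1115904) - 647416063115354/4314929631599 = 1215950*(-1/1115904) - 647416063115354/4314929631599 = -607975/557952 - 647416063115354/4314929631599 = -363850456590109397033/2407523617809925248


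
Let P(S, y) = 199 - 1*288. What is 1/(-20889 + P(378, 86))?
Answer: -1/20978 ≈ -4.7669e-5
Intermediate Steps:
P(S, y) = -89 (P(S, y) = 199 - 288 = -89)
1/(-20889 + P(378, 86)) = 1/(-20889 - 89) = 1/(-20978) = -1/20978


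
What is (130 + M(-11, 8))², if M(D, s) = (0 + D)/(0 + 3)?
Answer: 143641/9 ≈ 15960.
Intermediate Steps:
M(D, s) = D/3
(130 + M(-11, 8))² = (130 + (⅓)*(-11))² = (130 - 11/3)² = (379/3)² = 143641/9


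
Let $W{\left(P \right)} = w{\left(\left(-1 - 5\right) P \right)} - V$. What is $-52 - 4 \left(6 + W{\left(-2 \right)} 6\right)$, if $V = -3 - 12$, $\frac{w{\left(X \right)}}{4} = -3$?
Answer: $-148$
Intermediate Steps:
$w{\left(X \right)} = -12$ ($w{\left(X \right)} = 4 \left(-3\right) = -12$)
$V = -15$ ($V = -3 - 12 = -15$)
$W{\left(P \right)} = 3$ ($W{\left(P \right)} = -12 - -15 = -12 + 15 = 3$)
$-52 - 4 \left(6 + W{\left(-2 \right)} 6\right) = -52 - 4 \left(6 + 3 \cdot 6\right) = -52 - 4 \left(6 + 18\right) = -52 - 96 = -148$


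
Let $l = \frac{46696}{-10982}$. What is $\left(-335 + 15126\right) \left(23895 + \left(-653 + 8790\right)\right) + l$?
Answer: $\frac{2601555124844}{5491} \approx 4.7379 \cdot 10^{8}$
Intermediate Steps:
$l = - \frac{23348}{5491}$ ($l = 46696 \left(- \frac{1}{10982}\right) = - \frac{23348}{5491} \approx -4.252$)
$\left(-335 + 15126\right) \left(23895 + \left(-653 + 8790\right)\right) + l = \left(-335 + 15126\right) \left(23895 + \left(-653 + 8790\right)\right) - \frac{23348}{5491} = 14791 \left(23895 + 8137\right) - \frac{23348}{5491} = 14791 \cdot 32032 - \frac{23348}{5491} = 473785312 - \frac{23348}{5491} = \frac{2601555124844}{5491}$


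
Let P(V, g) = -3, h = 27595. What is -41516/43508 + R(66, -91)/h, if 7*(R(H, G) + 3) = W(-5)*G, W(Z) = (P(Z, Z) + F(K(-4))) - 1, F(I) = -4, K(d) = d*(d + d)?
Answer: -285309928/300150815 ≈ -0.95055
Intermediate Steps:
K(d) = 2*d² (K(d) = d*(2*d) = 2*d²)
W(Z) = -8 (W(Z) = (-3 - 4) - 1 = -7 - 1 = -8)
R(H, G) = -3 - 8*G/7 (R(H, G) = -3 + (-8*G)/7 = -3 - 8*G/7)
-41516/43508 + R(66, -91)/h = -41516/43508 + (-3 - 8/7*(-91))/27595 = -41516*1/43508 + (-3 + 104)*(1/27595) = -10379/10877 + 101*(1/27595) = -10379/10877 + 101/27595 = -285309928/300150815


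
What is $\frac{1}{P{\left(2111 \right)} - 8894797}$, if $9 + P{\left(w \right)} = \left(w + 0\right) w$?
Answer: $- \frac{1}{4438485} \approx -2.253 \cdot 10^{-7}$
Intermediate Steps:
$P{\left(w \right)} = -9 + w^{2}$ ($P{\left(w \right)} = -9 + \left(w + 0\right) w = -9 + w w = -9 + w^{2}$)
$\frac{1}{P{\left(2111 \right)} - 8894797} = \frac{1}{\left(-9 + 2111^{2}\right) - 8894797} = \frac{1}{\left(-9 + 4456321\right) - 8894797} = \frac{1}{4456312 - 8894797} = \frac{1}{-4438485} = - \frac{1}{4438485}$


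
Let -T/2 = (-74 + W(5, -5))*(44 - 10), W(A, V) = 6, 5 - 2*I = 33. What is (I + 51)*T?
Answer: 171088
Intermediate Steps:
I = -14 (I = 5/2 - 1/2*33 = 5/2 - 33/2 = -14)
T = 4624 (T = -2*(-74 + 6)*(44 - 10) = -(-136)*34 = -2*(-2312) = 4624)
(I + 51)*T = (-14 + 51)*4624 = 37*4624 = 171088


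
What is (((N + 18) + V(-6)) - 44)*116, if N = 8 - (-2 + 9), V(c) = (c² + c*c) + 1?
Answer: 5568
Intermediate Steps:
V(c) = 1 + 2*c² (V(c) = (c² + c²) + 1 = 2*c² + 1 = 1 + 2*c²)
N = 1 (N = 8 - 1*7 = 8 - 7 = 1)
(((N + 18) + V(-6)) - 44)*116 = (((1 + 18) + (1 + 2*(-6)²)) - 44)*116 = ((19 + (1 + 2*36)) - 44)*116 = ((19 + (1 + 72)) - 44)*116 = ((19 + 73) - 44)*116 = (92 - 44)*116 = 48*116 = 5568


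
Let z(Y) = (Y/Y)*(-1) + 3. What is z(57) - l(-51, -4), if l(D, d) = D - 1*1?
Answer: 54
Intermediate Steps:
l(D, d) = -1 + D (l(D, d) = D - 1 = -1 + D)
z(Y) = 2 (z(Y) = 1*(-1) + 3 = -1 + 3 = 2)
z(57) - l(-51, -4) = 2 - (-1 - 51) = 2 - 1*(-52) = 2 + 52 = 54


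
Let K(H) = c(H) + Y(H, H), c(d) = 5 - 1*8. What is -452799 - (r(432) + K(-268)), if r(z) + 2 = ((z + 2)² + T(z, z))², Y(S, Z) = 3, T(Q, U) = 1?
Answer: -35478812246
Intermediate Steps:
c(d) = -3 (c(d) = 5 - 8 = -3)
r(z) = -2 + (1 + (2 + z)²)² (r(z) = -2 + ((z + 2)² + 1)² = -2 + ((2 + z)² + 1)² = -2 + (1 + (2 + z)²)²)
K(H) = 0 (K(H) = -3 + 3 = 0)
-452799 - (r(432) + K(-268)) = -452799 - ((-2 + (1 + (2 + 432)²)²) + 0) = -452799 - ((-2 + (1 + 434²)²) + 0) = -452799 - ((-2 + (1 + 188356)²) + 0) = -452799 - ((-2 + 188357²) + 0) = -452799 - ((-2 + 35478359449) + 0) = -452799 - (35478359447 + 0) = -452799 - 1*35478359447 = -452799 - 35478359447 = -35478812246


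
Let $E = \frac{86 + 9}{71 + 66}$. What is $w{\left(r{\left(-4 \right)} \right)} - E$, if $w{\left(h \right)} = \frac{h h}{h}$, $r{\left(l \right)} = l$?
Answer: $- \frac{643}{137} \approx -4.6934$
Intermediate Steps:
$E = \frac{95}{137} \approx 0.69343$
$w{\left(h \right)} = h$ ($w{\left(h \right)} = \frac{h^{2}}{h} = h$)
$w{\left(r{\left(-4 \right)} \right)} - E = -4 - \frac{95}{137} = - \frac{643}{137}$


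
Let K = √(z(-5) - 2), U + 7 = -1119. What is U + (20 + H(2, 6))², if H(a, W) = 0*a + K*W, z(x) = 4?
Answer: -654 + 240*√2 ≈ -314.59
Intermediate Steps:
U = -1126 (U = -7 - 1119 = -1126)
K = √2 (K = √(4 - 2) = √2 ≈ 1.4142)
H(a, W) = W*√2 (H(a, W) = 0*a + √2*W = 0 + W*√2 = W*√2)
U + (20 + H(2, 6))² = -1126 + (20 + 6*√2)²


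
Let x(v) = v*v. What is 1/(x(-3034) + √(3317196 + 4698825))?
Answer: 9205156/84734888968315 - 3*√890669/84734888968315 ≈ 1.0860e-7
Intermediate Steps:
x(v) = v²
1/(x(-3034) + √(3317196 + 4698825)) = 1/((-3034)² + √(3317196 + 4698825)) = 1/(9205156 + √8016021) = 1/(9205156 + 3*√890669)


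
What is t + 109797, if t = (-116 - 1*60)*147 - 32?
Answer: 83893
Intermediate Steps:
t = -25904 (t = (-116 - 60)*147 - 32 = -176*147 - 32 = -25872 - 32 = -25904)
t + 109797 = -25904 + 109797 = 83893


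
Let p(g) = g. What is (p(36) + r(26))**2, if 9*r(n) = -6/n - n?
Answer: 14984641/13689 ≈ 1094.6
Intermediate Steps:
r(n) = -2/(3*n) - n/9 (r(n) = (-6/n - n)/9 = (-n - 6/n)/9 = -2/(3*n) - n/9)
(p(36) + r(26))**2 = (36 + (1/9)*(-6 - 1*26**2)/26)**2 = (36 + (1/9)*(1/26)*(-6 - 1*676))**2 = (36 + (1/9)*(1/26)*(-6 - 676))**2 = (36 + (1/9)*(1/26)*(-682))**2 = (36 - 341/117)**2 = (3871/117)**2 = 14984641/13689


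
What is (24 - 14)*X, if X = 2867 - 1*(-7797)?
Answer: 106640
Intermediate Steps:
X = 10664 (X = 2867 + 7797 = 10664)
(24 - 14)*X = (24 - 14)*10664 = 10*10664 = 106640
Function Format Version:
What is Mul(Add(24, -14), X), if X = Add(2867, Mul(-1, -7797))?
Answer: 106640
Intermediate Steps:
X = 10664 (X = Add(2867, 7797) = 10664)
Mul(Add(24, -14), X) = Mul(Add(24, -14), 10664) = Mul(10, 10664) = 106640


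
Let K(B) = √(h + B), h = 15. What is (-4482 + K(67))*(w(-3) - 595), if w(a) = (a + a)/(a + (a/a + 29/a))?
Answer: 93256974/35 - 20807*√82/35 ≈ 2.6591e+6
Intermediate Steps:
w(a) = 2*a/(1 + a + 29/a) (w(a) = (2*a)/(a + (1 + 29/a)) = (2*a)/(1 + a + 29/a) = 2*a/(1 + a + 29/a))
K(B) = √(15 + B)
(-4482 + K(67))*(w(-3) - 595) = (-4482 + √(15 + 67))*(2*(-3)²/(29 - 3 + (-3)²) - 595) = (-4482 + √82)*(2*9/(29 - 3 + 9) - 595) = (-4482 + √82)*(2*9/35 - 595) = (-4482 + √82)*(2*9*(1/35) - 595) = (-4482 + √82)*(18/35 - 595) = (-4482 + √82)*(-20807/35) = 93256974/35 - 20807*√82/35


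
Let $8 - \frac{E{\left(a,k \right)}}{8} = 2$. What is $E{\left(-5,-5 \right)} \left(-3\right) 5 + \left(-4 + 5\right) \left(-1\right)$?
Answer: $-721$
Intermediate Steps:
$E{\left(a,k \right)} = 48$ ($E{\left(a,k \right)} = 64 - 16 = 48$)
$E{\left(-5,-5 \right)} \left(-3\right) 5 + \left(-4 + 5\right) \left(-1\right) = 48 \left(-3\right) 5 + \left(-4 + 5\right) \left(-1\right) = \left(-144\right) 5 + 1 \left(-1\right) = -720 - 1 = -721$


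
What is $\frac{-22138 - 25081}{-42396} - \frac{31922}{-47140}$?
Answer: $\frac{894817193}{499636860} \approx 1.7909$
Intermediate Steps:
$\frac{-22138 - 25081}{-42396} - \frac{31922}{-47140} = \left(-22138 - 25081\right) \left(- \frac{1}{42396}\right) - - \frac{15961}{23570} = \left(-47219\right) \left(- \frac{1}{42396}\right) + \frac{15961}{23570} = \frac{47219}{42396} + \frac{15961}{23570} = \frac{894817193}{499636860}$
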